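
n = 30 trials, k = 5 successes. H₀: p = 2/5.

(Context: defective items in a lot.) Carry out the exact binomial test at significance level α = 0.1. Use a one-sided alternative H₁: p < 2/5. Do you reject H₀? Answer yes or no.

Exact binomial: n=30, k=5, p₀=2/5=0.4000
P(X≤5) from Σ C(n,i)·p₀^i·(1−p₀)^(n−i)
p-value (one-sided, H₁ less) = 0.00566
At α=0.1: p < α → reject H₀

reject H₀: yes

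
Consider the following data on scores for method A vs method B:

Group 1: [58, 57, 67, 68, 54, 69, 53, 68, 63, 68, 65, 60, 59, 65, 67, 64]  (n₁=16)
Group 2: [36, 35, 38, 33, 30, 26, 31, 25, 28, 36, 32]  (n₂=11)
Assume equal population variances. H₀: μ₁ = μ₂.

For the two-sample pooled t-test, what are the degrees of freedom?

df = n₁ + n₂ − 2 = 16 + 11 − 2 = 25

degrees of freedom = 25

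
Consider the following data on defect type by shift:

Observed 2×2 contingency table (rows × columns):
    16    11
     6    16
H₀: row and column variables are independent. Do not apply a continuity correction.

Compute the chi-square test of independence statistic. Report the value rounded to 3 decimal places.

Row totals [27, 22], col totals [22, 27], n=49
χ² = (16−12.12)²/12.12 + (11−14.88)²/14.88 + (6−9.88)²/9.88 + (16−12.12)²/12.12 = 5.0134
df = 1

test statistic = 5.013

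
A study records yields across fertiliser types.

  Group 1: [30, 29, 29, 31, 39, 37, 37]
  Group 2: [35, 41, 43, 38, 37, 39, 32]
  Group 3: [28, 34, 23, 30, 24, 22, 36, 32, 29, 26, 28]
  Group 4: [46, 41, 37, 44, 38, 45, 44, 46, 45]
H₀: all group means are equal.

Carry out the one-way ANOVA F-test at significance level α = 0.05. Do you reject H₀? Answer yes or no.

reject H₀: yes

Group means [33.14, 37.86, 28.36, 42.89], grand mean 35.147
SSB = Σnᵢ(x̄ᵢ−x̄)² = 1125.116; SSW = ΣΣ(x−x̄ᵢ)² = 487.149
MSB = 1125.116/3 = 375.0387; MSW = 487.149/30 = 16.2383
F = MSB/MSW = 23.0960
df = (3, 30)
p-value (upper-tail) = 0.00000
At α=0.05: p < α → reject H₀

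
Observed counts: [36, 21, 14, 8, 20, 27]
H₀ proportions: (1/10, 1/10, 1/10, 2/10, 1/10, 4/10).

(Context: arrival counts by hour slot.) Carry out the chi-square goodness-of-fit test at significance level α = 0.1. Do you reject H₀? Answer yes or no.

reject H₀: yes

n = 126; E_i = n·p_i = [12.60, 12.60, 12.60, 25.20, 12.60, 50.40]
χ² = (36−12.60)²/12.60 + (21−12.60)²/12.60 + (14−12.60)²/12.60 + (8−25.20)²/25.20 + (20−12.60)²/12.60 + (27−50.40)²/50.40 = 76.1627
df = 5
p-value (upper-tail) = 0.00000
At α=0.1: p < α → reject H₀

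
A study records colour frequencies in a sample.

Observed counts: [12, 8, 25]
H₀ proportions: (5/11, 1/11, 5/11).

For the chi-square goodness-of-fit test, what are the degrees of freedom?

df = k − 1 = 3 − 1 = 2

degrees of freedom = 2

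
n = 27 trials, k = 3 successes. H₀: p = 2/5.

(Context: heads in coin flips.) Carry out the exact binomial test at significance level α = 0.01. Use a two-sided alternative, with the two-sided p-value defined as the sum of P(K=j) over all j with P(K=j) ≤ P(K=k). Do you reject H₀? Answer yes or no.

reject H₀: yes

Exact binomial: n=27, k=3, p₀=2/5=0.4000
P(X=j) = C(n,j)·p₀^j·(1−p₀)^(n−j); p = Σ P(X=j) over j with P(X=j) ≤ P(X=3)
p-value (two-sided) = 0.00141
At α=0.01: p < α → reject H₀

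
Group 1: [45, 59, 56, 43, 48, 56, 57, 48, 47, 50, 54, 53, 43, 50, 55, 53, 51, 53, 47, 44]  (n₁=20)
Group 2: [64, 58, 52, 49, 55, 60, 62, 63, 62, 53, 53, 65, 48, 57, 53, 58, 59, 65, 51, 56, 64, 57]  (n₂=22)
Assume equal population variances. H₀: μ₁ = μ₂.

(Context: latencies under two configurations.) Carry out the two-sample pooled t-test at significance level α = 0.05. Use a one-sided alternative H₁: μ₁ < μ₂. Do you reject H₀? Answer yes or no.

x̄₁=50.600, s₁=4.860, n₁=20
x̄₂=57.455, s₂=5.262, n₂=22
s_p² = [19·4.860² + 21·5.262²]/40 = 25.7564
SE = √(s_p²·(1/20+1/22)) = 1.5680
t = (50.600−57.455)/1.5680 = -4.3716
df = 40
p-value (one-sided, H₁ less) = 0.00004
At α=0.05: p < α → reject H₀

reject H₀: yes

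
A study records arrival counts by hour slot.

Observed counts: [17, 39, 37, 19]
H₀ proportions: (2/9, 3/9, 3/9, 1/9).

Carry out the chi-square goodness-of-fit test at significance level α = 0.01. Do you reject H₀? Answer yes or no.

reject H₀: no

n = 112; E_i = n·p_i = [24.89, 37.33, 37.33, 12.44]
χ² = (17−24.89)²/24.89 + (39−37.33)²/37.33 + (37−37.33)²/37.33 + (19−12.44)²/12.44 = 6.0313
df = 3
p-value (upper-tail) = 0.11010
At α=0.01: p ≥ α → fail to reject H₀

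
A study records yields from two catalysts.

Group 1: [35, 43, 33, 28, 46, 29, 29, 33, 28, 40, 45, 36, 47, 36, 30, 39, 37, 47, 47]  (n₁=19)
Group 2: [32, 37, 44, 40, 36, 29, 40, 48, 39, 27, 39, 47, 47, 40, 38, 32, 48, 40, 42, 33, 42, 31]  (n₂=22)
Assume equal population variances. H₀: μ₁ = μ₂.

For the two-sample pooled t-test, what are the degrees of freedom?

degrees of freedom = 39

df = n₁ + n₂ − 2 = 19 + 22 − 2 = 39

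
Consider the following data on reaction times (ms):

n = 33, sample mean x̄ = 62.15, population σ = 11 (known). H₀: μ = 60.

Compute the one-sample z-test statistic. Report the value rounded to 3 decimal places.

SE = σ/√n = 11/√33 = 1.9149
z = (x̄−μ₀)/SE = (62.15−60)/1.9149 = 1.1228

test statistic = 1.123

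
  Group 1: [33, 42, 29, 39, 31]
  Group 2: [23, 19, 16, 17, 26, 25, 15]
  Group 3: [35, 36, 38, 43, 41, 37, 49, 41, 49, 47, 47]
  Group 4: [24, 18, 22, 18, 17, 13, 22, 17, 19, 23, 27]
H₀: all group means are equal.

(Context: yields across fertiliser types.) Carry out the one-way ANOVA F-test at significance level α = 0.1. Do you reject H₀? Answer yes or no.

Group means [34.80, 20.14, 42.09, 20.00], grand mean 29.353
SSB = Σnᵢ(x̄ᵢ−x̄)² = 3489.198; SSW = ΣΣ(x−x̄ᵢ)² = 676.566
MSB = 3489.198/3 = 1163.0662; MSW = 676.566/30 = 22.5522
F = MSB/MSW = 51.5722
df = (3, 30)
p-value (upper-tail) = 0.00000
At α=0.1: p < α → reject H₀

reject H₀: yes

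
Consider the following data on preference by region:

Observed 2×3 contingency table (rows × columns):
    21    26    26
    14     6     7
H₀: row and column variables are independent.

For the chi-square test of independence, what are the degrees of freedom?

degrees of freedom = 2

df = (r−1)(c−1) = (2−1)·(3−1) = 2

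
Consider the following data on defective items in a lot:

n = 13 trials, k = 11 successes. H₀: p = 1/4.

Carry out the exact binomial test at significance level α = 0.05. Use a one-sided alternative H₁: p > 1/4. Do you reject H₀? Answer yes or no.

reject H₀: yes

Exact binomial: n=13, k=11, p₀=1/4=0.2500
P(X≥11) from Σ C(n,i)·p₀^i·(1−p₀)^(n−i)
p-value (one-sided, H₁ greater) = 0.00001
At α=0.05: p < α → reject H₀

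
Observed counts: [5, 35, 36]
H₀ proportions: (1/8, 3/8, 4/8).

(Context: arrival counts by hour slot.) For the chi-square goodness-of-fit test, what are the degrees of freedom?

degrees of freedom = 2

df = k − 1 = 3 − 1 = 2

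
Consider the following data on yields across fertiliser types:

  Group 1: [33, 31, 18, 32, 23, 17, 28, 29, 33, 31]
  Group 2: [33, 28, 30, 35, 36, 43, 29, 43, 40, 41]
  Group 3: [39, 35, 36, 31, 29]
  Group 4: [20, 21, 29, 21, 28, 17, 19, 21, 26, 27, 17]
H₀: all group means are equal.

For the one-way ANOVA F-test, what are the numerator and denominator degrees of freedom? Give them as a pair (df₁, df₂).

degrees of freedom = [3, 32]

k = 4 groups, N = 36 total
df = (k−1, N−k) = (4−1, 36−4) = (3, 32)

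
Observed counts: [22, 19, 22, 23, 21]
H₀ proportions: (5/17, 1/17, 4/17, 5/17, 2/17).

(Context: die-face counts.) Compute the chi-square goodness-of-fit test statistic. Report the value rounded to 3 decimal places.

test statistic = 36.801

n = 107; E_i = n·p_i = [31.47, 6.29, 25.18, 31.47, 12.59]
χ² = (22−31.47)²/31.47 + (19−6.29)²/6.29 + (22−25.18)²/25.18 + (23−31.47)²/31.47 + (21−12.59)²/12.59 = 36.8009
df = 4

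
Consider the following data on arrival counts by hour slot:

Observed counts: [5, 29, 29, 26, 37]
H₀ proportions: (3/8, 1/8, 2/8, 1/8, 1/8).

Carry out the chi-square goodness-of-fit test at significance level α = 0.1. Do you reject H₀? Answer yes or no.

n = 126; E_i = n·p_i = [47.25, 15.75, 31.50, 15.75, 15.75]
χ² = (5−47.25)²/47.25 + (29−15.75)²/15.75 + (29−31.50)²/31.50 + (26−15.75)²/15.75 + (37−15.75)²/15.75 = 84.4656
df = 4
p-value (upper-tail) = 0.00000
At α=0.1: p < α → reject H₀

reject H₀: yes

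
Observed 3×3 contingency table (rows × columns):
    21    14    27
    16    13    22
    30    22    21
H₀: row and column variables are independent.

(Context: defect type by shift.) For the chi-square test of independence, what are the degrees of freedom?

df = (r−1)(c−1) = (3−1)·(3−1) = 4

degrees of freedom = 4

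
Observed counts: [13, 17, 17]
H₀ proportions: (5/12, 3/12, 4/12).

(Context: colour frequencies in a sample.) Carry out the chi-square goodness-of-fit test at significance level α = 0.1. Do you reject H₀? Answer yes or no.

reject H₀: yes

n = 47; E_i = n·p_i = [19.58, 11.75, 15.67]
χ² = (13−19.58)²/19.58 + (17−11.75)²/11.75 + (17−15.67)²/15.67 = 4.6723
df = 2
p-value (upper-tail) = 0.09670
At α=0.1: p < α → reject H₀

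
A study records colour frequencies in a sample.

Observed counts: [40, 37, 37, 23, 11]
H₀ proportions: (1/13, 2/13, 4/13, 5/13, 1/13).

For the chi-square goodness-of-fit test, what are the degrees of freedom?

df = k − 1 = 5 − 1 = 4

degrees of freedom = 4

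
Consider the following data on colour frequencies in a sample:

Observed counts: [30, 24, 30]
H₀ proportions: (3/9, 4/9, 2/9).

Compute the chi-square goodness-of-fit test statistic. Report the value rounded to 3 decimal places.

n = 84; E_i = n·p_i = [28.00, 37.33, 18.67]
χ² = (30−28.00)²/28.00 + (24−37.33)²/37.33 + (30−18.67)²/18.67 = 11.7857
df = 2

test statistic = 11.786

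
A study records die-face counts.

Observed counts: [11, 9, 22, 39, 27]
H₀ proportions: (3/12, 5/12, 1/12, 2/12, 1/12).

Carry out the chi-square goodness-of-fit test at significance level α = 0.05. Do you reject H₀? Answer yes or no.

n = 108; E_i = n·p_i = [27.00, 45.00, 9.00, 18.00, 9.00]
χ² = (11−27.00)²/27.00 + (9−45.00)²/45.00 + (22−9.00)²/9.00 + (39−18.00)²/18.00 + (27−9.00)²/9.00 = 117.5593
df = 4
p-value (upper-tail) = 0.00000
At α=0.05: p < α → reject H₀

reject H₀: yes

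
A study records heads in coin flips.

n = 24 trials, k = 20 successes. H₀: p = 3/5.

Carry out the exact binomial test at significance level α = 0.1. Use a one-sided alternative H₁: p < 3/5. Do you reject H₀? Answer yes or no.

Exact binomial: n=24, k=20, p₀=3/5=0.6000
P(X≤20) from Σ C(n,i)·p₀^i·(1−p₀)^(n−i)
p-value (one-sided, H₁ less) = 0.99650
At α=0.1: p ≥ α → fail to reject H₀

reject H₀: no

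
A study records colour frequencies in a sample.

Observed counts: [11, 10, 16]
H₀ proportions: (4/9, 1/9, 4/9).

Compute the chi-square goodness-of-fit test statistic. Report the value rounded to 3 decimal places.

n = 37; E_i = n·p_i = [16.44, 4.11, 16.44]
χ² = (11−16.44)²/16.44 + (10−4.11)²/4.11 + (16−16.44)²/16.44 = 10.2500
df = 2

test statistic = 10.250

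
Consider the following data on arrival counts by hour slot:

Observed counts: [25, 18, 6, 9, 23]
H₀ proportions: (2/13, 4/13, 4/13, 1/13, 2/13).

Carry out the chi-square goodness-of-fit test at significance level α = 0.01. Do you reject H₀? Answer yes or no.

n = 81; E_i = n·p_i = [12.46, 24.92, 24.92, 6.23, 12.46]
χ² = (25−12.46)²/12.46 + (18−24.92)²/24.92 + (6−24.92)²/24.92 + (9−6.23)²/6.23 + (23−12.46)²/12.46 = 39.0494
df = 4
p-value (upper-tail) = 0.00000
At α=0.01: p < α → reject H₀

reject H₀: yes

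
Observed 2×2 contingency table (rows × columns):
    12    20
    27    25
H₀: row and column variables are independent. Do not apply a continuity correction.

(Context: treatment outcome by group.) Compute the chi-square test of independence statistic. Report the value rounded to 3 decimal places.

Row totals [32, 52], col totals [39, 45], n=84
χ² = (12−14.86)²/14.86 + (20−17.14)²/17.14 + (27−24.14)²/24.14 + (25−27.86)²/27.86 = 1.6568
df = 1

test statistic = 1.657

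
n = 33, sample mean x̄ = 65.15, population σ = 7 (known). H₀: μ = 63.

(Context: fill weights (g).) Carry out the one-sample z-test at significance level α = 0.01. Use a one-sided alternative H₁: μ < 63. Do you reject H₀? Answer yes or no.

SE = σ/√n = 7/√33 = 1.2185
z = (x̄−μ₀)/SE = (65.15−63)/1.2185 = 1.7644
p-value (one-sided, H₁ less) = 0.96117
At α=0.01: p ≥ α → fail to reject H₀

reject H₀: no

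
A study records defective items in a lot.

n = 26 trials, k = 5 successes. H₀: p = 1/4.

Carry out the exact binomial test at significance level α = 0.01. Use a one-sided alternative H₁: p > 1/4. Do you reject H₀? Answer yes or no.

reject H₀: no

Exact binomial: n=26, k=5, p₀=1/4=0.2500
P(X≥5) from Σ C(n,i)·p₀^i·(1−p₀)^(n−i)
p-value (one-sided, H₁ greater) = 0.81564
At α=0.01: p ≥ α → fail to reject H₀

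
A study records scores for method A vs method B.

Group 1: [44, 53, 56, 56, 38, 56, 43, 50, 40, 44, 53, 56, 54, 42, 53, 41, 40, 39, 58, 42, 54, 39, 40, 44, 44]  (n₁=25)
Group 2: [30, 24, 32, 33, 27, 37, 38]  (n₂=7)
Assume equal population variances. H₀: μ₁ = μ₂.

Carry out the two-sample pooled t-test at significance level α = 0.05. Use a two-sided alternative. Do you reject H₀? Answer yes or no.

reject H₀: yes

x̄₁=47.160, s₁=6.932, n₁=25
x̄₂=31.571, s₂=5.062, n₂=7
s_p² = [24·6.932² + 6·5.062²]/30 = 43.5691
SE = √(s_p²·(1/25+1/7)) = 2.8226
t = (47.160−31.571)/2.8226 = 5.5228
df = 30
p-value (two-sided) = 0.00001
At α=0.05: p < α → reject H₀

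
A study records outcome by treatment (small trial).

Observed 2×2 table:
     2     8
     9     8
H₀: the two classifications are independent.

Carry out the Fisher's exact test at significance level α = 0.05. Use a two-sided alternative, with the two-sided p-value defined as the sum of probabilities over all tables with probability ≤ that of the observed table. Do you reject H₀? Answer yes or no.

Margins: r₁=10, r₂=17, c₁=11, c₂=16, n=27
p_obs = C(10,2)·C(17,9)/C(27,11); sum pmf over tables with pmf ≤ p_obs
p-value (two-sided) = 0.12413
At α=0.05: p ≥ α → fail to reject H₀

reject H₀: no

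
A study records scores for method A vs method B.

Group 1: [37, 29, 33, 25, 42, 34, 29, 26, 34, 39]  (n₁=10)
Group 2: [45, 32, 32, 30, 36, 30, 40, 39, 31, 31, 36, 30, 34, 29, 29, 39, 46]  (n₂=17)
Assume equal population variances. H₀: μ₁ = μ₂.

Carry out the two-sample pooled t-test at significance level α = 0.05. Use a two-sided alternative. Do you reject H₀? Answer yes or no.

reject H₀: no

x̄₁=32.800, s₁=5.574, n₁=10
x̄₂=34.647, s₂=5.454, n₂=17
s_p² = [9·5.574² + 16·5.454²]/25 = 30.2193
SE = √(s_p²·(1/10+1/17)) = 2.1908
t = (32.800−34.647)/2.1908 = -0.8431
df = 25
p-value (two-sided) = 0.40716
At α=0.05: p ≥ α → fail to reject H₀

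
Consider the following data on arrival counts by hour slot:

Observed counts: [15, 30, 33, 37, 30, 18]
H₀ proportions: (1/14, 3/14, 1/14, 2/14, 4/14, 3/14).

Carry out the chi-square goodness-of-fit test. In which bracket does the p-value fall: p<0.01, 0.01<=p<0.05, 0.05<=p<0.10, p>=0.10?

n = 163; E_i = n·p_i = [11.64, 34.93, 11.64, 23.29, 46.57, 34.93]
χ² = (15−11.64)²/11.64 + (30−34.93)²/34.93 + (33−11.64)²/11.64 + (37−23.29)²/23.29 + (30−46.57)²/46.57 + (18−34.93)²/34.93 = 63.0184
df = 5
p-value (upper-tail) = 0.00000
→ bracket: p<0.01

p-value bracket: p<0.01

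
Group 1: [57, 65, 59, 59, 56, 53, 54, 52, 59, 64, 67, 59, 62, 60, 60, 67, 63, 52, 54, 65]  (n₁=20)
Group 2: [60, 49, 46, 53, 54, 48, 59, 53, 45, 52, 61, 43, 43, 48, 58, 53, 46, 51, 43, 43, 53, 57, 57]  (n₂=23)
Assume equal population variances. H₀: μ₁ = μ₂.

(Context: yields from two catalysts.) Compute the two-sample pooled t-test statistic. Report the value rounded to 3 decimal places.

test statistic = 4.991

x̄₁=59.350, s₁=4.848, n₁=20
x̄₂=51.087, s₂=5.861, n₂=23
s_p² = [19·4.848² + 22·5.861²]/41 = 29.3262
SE = √(s_p²·(1/20+1/23)) = 1.6557
t = (59.350−51.087)/1.6557 = 4.9906
df = 41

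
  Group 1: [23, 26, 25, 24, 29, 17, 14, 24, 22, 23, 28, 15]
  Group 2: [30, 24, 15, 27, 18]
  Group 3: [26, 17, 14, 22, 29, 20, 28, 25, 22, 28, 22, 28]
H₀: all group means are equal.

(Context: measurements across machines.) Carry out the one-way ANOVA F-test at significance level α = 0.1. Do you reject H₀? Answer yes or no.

Group means [22.50, 22.80, 23.42], grand mean 22.931
SSB = Σnᵢ(x̄ᵢ−x̄)² = 5.145; SSW = ΣΣ(x−x̄ᵢ)² = 660.717
MSB = 5.145/2 = 2.5727; MSW = 660.717/26 = 25.4122
F = MSB/MSW = 0.1012
df = (2, 26)
p-value (upper-tail) = 0.90407
At α=0.1: p ≥ α → fail to reject H₀

reject H₀: no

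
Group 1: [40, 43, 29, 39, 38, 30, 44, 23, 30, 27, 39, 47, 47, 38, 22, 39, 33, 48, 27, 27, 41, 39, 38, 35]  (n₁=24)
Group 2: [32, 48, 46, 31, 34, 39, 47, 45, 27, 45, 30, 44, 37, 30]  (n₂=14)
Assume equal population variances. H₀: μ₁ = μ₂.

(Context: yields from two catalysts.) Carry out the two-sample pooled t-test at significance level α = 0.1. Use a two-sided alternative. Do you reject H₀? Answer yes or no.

reject H₀: no

x̄₁=35.958, s₁=7.596, n₁=24
x̄₂=38.214, s₂=7.495, n₂=14
s_p² = [23·7.596² + 13·7.495²]/36 = 57.1477
SE = √(s_p²·(1/24+1/14)) = 2.5423
t = (35.958−38.214)/2.5423 = -0.8874
df = 36
p-value (two-sided) = 0.38077
At α=0.1: p ≥ α → fail to reject H₀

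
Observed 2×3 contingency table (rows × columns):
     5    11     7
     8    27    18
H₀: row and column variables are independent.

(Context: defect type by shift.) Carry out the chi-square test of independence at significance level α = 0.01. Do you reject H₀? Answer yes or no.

Row totals [23, 53], col totals [13, 38, 25], n=76
χ² = (5−3.93)²/3.93 + (11−11.50)²/11.50 + (7−7.57)²/7.57 + (8−9.07)²/9.07 + (27−26.50)²/26.50 + (18−17.43)²/17.43 = 0.5059
df = 2
p-value (upper-tail) = 0.77652
At α=0.01: p ≥ α → fail to reject H₀

reject H₀: no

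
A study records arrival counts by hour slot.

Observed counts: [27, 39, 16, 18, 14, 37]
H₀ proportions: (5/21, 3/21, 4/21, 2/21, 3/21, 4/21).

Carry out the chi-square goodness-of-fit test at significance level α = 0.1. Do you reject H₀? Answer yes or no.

n = 151; E_i = n·p_i = [35.95, 21.57, 28.76, 14.38, 21.57, 28.76]
χ² = (27−35.95)²/35.95 + (39−21.57)²/21.57 + (16−28.76)²/28.76 + (18−14.38)²/14.38 + (14−21.57)²/21.57 + (37−28.76)²/28.76 = 27.9010
df = 5
p-value (upper-tail) = 0.00004
At α=0.1: p < α → reject H₀

reject H₀: yes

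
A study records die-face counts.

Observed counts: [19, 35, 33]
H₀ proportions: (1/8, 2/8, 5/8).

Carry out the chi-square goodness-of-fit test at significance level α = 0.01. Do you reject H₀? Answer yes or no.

n = 87; E_i = n·p_i = [10.88, 21.75, 54.38]
χ² = (19−10.88)²/10.88 + (35−21.75)²/21.75 + (33−54.38)²/54.38 = 22.5448
df = 2
p-value (upper-tail) = 0.00001
At α=0.01: p < α → reject H₀

reject H₀: yes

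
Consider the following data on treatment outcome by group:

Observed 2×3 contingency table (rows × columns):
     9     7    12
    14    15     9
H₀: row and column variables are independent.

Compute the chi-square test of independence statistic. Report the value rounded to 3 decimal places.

Row totals [28, 38], col totals [23, 22, 21], n=66
χ² = (9−9.76)²/9.76 + (7−9.33)²/9.33 + (12−8.91)²/8.91 + (14−13.24)²/13.24 + (15−12.67)²/12.67 + (9−12.09)²/12.09 = 2.9778
df = 2

test statistic = 2.978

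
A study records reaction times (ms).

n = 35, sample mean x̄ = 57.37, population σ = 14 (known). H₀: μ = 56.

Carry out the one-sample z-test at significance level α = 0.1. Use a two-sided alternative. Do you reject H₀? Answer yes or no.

SE = σ/√n = 14/√35 = 2.3664
z = (x̄−μ₀)/SE = (57.37−56)/2.3664 = 0.5789
p-value (two-sided) = 0.56264
At α=0.1: p ≥ α → fail to reject H₀

reject H₀: no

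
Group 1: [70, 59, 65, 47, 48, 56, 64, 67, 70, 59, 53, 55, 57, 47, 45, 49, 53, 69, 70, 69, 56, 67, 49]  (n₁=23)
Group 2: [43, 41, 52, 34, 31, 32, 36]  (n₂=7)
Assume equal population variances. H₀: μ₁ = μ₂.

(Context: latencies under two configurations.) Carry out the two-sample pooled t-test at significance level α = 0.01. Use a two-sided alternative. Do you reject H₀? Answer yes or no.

x̄₁=58.435, s₁=8.686, n₁=23
x̄₂=38.429, s₂=7.458, n₂=7
s_p² = [22·8.686² + 6·7.458²]/28 = 71.1917
SE = √(s_p²·(1/23+1/7)) = 3.6422
t = (58.435−38.429)/3.6422 = 5.4929
df = 28
p-value (two-sided) = 0.00001
At α=0.01: p < α → reject H₀

reject H₀: yes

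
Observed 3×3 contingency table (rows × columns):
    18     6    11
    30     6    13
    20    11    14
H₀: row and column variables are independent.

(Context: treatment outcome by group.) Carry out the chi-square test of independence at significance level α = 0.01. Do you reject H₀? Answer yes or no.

reject H₀: no

Row totals [35, 49, 45], col totals [68, 23, 38], n=129
χ² = (18−18.45)²/18.45 + (6−6.24)²/6.24 + (11−10.31)²/10.31 + (30−25.83)²/25.83 + (6−8.74)²/8.74 + (13−14.43)²/14.43 + (20−23.72)²/23.72 + (11−8.02)²/8.02 + (14−13.26)²/13.26 = 3.4692
df = 4
p-value (upper-tail) = 0.48257
At α=0.01: p ≥ α → fail to reject H₀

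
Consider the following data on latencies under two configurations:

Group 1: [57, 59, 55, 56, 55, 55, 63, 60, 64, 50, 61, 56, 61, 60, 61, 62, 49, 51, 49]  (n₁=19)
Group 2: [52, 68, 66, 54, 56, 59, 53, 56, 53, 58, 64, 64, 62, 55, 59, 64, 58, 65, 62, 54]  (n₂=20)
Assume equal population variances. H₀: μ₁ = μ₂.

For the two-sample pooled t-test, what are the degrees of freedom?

df = n₁ + n₂ − 2 = 19 + 20 − 2 = 37

degrees of freedom = 37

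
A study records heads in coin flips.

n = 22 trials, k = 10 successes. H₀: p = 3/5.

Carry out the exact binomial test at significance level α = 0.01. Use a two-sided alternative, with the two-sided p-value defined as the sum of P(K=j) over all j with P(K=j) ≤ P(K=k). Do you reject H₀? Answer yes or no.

Exact binomial: n=22, k=10, p₀=3/5=0.6000
P(X=j) = C(n,j)·p₀^j·(1−p₀)^(n−j); p = Σ P(X=j) over j with P(X=j) ≤ P(X=10)
p-value (two-sided) = 0.19293
At α=0.01: p ≥ α → fail to reject H₀

reject H₀: no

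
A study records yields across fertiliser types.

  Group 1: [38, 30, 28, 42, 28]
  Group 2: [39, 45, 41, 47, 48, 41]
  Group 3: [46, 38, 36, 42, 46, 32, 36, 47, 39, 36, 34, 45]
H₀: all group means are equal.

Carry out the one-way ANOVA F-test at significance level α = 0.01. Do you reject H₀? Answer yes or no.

reject H₀: no

Group means [33.20, 43.50, 39.75], grand mean 39.304
SSB = Σnᵢ(x̄ᵢ−x̄)² = 294.320; SSW = ΣΣ(x−x̄ᵢ)² = 534.550
MSB = 294.320/2 = 147.1598; MSW = 534.550/20 = 26.7275
F = MSB/MSW = 5.5059
df = (2, 20)
p-value (upper-tail) = 0.01245
At α=0.01: p ≥ α → fail to reject H₀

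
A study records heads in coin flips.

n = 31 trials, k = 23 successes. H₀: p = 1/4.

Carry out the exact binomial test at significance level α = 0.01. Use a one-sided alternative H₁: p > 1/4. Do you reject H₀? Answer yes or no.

Exact binomial: n=31, k=23, p₀=1/4=0.2500
P(X≥23) from Σ C(n,i)·p₀^i·(1−p₀)^(n−i)
p-value (one-sided, H₁ greater) = 0.00000
At α=0.01: p < α → reject H₀

reject H₀: yes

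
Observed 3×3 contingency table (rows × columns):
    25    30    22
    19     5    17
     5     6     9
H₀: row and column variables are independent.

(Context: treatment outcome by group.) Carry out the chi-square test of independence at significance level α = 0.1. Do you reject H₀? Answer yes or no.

reject H₀: yes

Row totals [77, 41, 20], col totals [49, 41, 48], n=138
χ² = (25−27.34)²/27.34 + (30−22.88)²/22.88 + (22−26.78)²/26.78 + (19−14.56)²/14.56 + (5−12.18)²/12.18 + (17−14.26)²/14.26 + (5−7.10)²/7.10 + (6−5.94)²/5.94 + (9−6.96)²/6.96 = 10.6101
df = 4
p-value (upper-tail) = 0.03131
At α=0.1: p < α → reject H₀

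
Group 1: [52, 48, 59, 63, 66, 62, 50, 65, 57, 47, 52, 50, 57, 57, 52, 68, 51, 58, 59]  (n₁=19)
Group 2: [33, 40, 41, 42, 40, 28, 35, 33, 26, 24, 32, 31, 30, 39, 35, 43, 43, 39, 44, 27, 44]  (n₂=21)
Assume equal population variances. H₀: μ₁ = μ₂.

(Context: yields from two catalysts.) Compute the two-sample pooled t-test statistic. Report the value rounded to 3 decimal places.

x̄₁=56.474, s₁=6.328, n₁=19
x̄₂=35.667, s₂=6.406, n₂=21
s_p² = [18·6.328² + 20·6.406²]/38 = 40.5633
SE = √(s_p²·(1/19+1/21)) = 2.0166
t = (56.474−35.667)/2.0166 = 10.3181
df = 38

test statistic = 10.318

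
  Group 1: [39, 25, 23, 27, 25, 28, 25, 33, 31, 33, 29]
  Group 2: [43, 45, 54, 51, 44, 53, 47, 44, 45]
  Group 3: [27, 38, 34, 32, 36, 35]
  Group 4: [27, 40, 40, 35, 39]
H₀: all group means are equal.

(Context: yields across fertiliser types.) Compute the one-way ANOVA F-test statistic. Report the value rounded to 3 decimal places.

Group means [28.91, 47.33, 33.67, 36.20], grand mean 36.355
SSB = Σnᵢ(x̄ᵢ−x̄)² = 1738.054; SSW = ΣΣ(x−x̄ᵢ)² = 563.042
MSB = 1738.054/3 = 579.3514; MSW = 563.042/27 = 20.8534
F = MSB/MSW = 27.7821
df = (3, 27)

test statistic = 27.782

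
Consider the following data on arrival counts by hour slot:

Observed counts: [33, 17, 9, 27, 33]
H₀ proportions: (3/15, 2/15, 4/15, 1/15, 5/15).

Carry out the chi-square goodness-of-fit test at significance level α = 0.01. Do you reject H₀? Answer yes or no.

n = 119; E_i = n·p_i = [23.80, 15.87, 31.73, 7.93, 39.67]
χ² = (33−23.80)²/23.80 + (17−15.87)²/15.87 + (9−31.73)²/31.73 + (27−7.93)²/7.93 + (33−39.67)²/39.67 = 66.8676
df = 4
p-value (upper-tail) = 0.00000
At α=0.01: p < α → reject H₀

reject H₀: yes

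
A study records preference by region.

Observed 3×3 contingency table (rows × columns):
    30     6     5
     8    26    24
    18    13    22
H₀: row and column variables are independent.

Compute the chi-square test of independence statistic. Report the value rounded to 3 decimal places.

test statistic = 38.908

Row totals [41, 58, 53], col totals [56, 45, 51], n=152
χ² = (30−15.11)²/15.11 + (6−12.14)²/12.14 + (5−13.76)²/13.76 + (8−21.37)²/21.37 + (26−17.17)²/17.17 + (24−19.46)²/19.46 + (18−19.53)²/19.53 + (13−15.69)²/15.69 + (22−17.78)²/17.78 = 38.9079
df = 4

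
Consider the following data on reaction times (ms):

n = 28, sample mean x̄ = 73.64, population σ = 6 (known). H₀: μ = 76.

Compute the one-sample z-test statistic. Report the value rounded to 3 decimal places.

SE = σ/√n = 6/√28 = 1.1339
z = (x̄−μ₀)/SE = (73.64−76)/1.1339 = -2.0813

test statistic = -2.081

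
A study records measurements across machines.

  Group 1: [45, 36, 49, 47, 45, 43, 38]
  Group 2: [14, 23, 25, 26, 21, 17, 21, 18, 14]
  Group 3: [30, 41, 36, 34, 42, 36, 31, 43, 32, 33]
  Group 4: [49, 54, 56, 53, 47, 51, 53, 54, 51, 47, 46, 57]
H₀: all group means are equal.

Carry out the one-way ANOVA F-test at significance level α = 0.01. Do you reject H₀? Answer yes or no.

reject H₀: yes

Group means [43.29, 19.89, 35.80, 51.50], grand mean 38.368
SSB = Σnᵢ(x̄ᵢ−x̄)² = 5377.925; SSW = ΣΣ(x−x̄ᵢ)² = 634.917
MSB = 5377.925/3 = 1792.6415; MSW = 634.917/34 = 18.6740
F = MSB/MSW = 95.9964
df = (3, 34)
p-value (upper-tail) = 0.00000
At α=0.01: p < α → reject H₀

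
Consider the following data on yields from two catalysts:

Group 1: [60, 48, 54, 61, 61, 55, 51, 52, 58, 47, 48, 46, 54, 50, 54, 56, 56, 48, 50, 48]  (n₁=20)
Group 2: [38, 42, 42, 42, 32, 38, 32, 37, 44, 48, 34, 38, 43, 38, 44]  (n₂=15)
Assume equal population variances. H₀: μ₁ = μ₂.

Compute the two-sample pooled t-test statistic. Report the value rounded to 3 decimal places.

x̄₁=52.850, s₁=4.782, n₁=20
x̄₂=39.467, s₂=4.642, n₂=15
s_p² = [19·4.782² + 14·4.642²]/33 = 22.3116
SE = √(s_p²·(1/20+1/15)) = 1.6134
t = (52.850−39.467)/1.6134 = 8.2952
df = 33

test statistic = 8.295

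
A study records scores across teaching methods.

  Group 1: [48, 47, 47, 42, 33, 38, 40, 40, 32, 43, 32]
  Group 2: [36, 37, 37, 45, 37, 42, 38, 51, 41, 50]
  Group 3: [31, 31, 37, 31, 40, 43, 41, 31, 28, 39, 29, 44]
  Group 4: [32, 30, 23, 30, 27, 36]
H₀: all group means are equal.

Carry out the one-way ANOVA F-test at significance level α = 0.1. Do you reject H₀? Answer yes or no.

reject H₀: yes

Group means [40.18, 41.40, 35.42, 29.67], grand mean 37.410
SSB = Σnᵢ(x̄ᵢ−x̄)² = 651.150; SSW = ΣΣ(x−x̄ᵢ)² = 1104.286
MSB = 651.150/3 = 217.0498; MSW = 1104.286/35 = 31.5510
F = MSB/MSW = 6.8793
df = (3, 35)
p-value (upper-tail) = 0.00092
At α=0.1: p < α → reject H₀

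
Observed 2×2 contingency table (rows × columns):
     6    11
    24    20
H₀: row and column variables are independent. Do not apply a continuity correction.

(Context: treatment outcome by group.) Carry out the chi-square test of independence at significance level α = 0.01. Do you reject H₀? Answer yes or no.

Row totals [17, 44], col totals [30, 31], n=61
χ² = (6−8.36)²/8.36 + (11−8.64)²/8.64 + (24−21.64)²/21.64 + (20−22.36)²/22.36 = 1.8183
df = 1
p-value (upper-tail) = 0.17751
At α=0.01: p ≥ α → fail to reject H₀

reject H₀: no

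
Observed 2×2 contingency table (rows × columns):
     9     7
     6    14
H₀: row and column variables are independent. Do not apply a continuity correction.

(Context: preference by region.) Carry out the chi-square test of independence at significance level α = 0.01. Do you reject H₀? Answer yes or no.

reject H₀: no

Row totals [16, 20], col totals [15, 21], n=36
χ² = (9−6.67)²/6.67 + (7−9.33)²/9.33 + (6−8.33)²/8.33 + (14−11.67)²/11.67 = 2.5200
df = 1
p-value (upper-tail) = 0.11241
At α=0.01: p ≥ α → fail to reject H₀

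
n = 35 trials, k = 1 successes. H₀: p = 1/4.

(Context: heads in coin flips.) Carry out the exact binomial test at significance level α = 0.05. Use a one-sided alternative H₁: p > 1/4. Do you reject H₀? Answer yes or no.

Exact binomial: n=35, k=1, p₀=1/4=0.2500
P(X≥1) from Σ C(n,i)·p₀^i·(1−p₀)^(n−i)
p-value (one-sided, H₁ greater) = 0.99996
At α=0.05: p ≥ α → fail to reject H₀

reject H₀: no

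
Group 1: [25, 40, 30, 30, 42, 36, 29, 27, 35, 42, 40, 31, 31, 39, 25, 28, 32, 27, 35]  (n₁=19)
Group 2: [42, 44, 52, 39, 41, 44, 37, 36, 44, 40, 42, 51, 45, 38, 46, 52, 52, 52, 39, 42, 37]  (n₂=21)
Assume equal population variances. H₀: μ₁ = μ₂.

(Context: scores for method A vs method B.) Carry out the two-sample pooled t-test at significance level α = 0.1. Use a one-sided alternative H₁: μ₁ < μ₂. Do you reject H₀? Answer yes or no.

reject H₀: yes

x̄₁=32.842, s₁=5.679, n₁=19
x̄₂=43.571, s₂=5.437, n₂=21
s_p² = [18·5.679² + 20·5.437²]/38 = 30.8334
SE = √(s_p²·(1/19+1/21)) = 1.7581
t = (32.842−43.571)/1.7581 = -6.1026
df = 38
p-value (one-sided, H₁ less) = 0.00000
At α=0.1: p < α → reject H₀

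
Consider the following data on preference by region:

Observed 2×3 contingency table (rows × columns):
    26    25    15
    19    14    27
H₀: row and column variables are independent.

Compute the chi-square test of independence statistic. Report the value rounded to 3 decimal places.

Row totals [66, 60], col totals [45, 39, 42], n=126
χ² = (26−23.57)²/23.57 + (25−20.43)²/20.43 + (15−22.00)²/22.00 + (19−21.43)²/21.43 + (14−18.57)²/18.57 + (27−20.00)²/20.00 = 7.3510
df = 2

test statistic = 7.351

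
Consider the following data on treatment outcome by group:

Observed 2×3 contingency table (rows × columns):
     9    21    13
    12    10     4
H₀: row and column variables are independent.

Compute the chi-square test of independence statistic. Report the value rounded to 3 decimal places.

test statistic = 5.225

Row totals [43, 26], col totals [21, 31, 17], n=69
χ² = (9−13.09)²/13.09 + (21−19.32)²/19.32 + (13−10.59)²/10.59 + (12−7.91)²/7.91 + (10−11.68)²/11.68 + (4−6.41)²/6.41 = 5.2253
df = 2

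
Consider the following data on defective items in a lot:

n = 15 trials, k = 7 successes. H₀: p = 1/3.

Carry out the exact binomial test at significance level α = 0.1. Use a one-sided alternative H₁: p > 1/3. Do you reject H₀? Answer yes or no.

Exact binomial: n=15, k=7, p₀=1/3=0.3333
P(X≥7) from Σ C(n,i)·p₀^i·(1−p₀)^(n−i)
p-value (one-sided, H₁ greater) = 0.20304
At α=0.1: p ≥ α → fail to reject H₀

reject H₀: no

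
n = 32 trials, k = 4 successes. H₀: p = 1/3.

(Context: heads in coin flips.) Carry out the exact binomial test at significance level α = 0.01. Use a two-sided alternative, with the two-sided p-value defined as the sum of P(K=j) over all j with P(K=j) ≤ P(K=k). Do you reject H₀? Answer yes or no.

Exact binomial: n=32, k=4, p₀=1/3=0.3333
P(X=j) = C(n,j)·p₀^j·(1−p₀)^(n−j); p = Σ P(X=j) over j with P(X=j) ≤ P(X=4)
p-value (two-sided) = 0.01336
At α=0.01: p ≥ α → fail to reject H₀

reject H₀: no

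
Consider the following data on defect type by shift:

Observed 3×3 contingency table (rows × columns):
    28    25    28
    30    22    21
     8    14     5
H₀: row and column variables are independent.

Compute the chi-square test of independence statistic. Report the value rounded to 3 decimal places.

Row totals [81, 73, 27], col totals [66, 61, 54], n=181
χ² = (28−29.54)²/29.54 + (25−27.30)²/27.30 + (28−24.17)²/24.17 + (30−26.62)²/26.62 + (22−24.60)²/24.60 + (21−21.78)²/21.78 + (8−9.85)²/9.85 + (14−9.10)²/9.10 + (5−8.06)²/8.06 = 5.7582
df = 4

test statistic = 5.758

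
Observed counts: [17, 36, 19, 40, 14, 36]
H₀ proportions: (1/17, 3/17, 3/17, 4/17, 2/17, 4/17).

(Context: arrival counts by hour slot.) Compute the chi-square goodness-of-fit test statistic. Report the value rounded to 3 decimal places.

n = 162; E_i = n·p_i = [9.53, 28.59, 28.59, 38.12, 19.06, 38.12]
χ² = (17−9.53)²/9.53 + (36−28.59)²/28.59 + (19−28.59)²/28.59 + (40−38.12)²/38.12 + (14−19.06)²/19.06 + (36−38.12)²/38.12 = 12.5473
df = 5

test statistic = 12.547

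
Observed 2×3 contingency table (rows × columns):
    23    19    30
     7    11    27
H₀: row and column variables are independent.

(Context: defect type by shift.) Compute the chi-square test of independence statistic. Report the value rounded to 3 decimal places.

Row totals [72, 45], col totals [30, 30, 57], n=117
χ² = (23−18.46)²/18.46 + (19−18.46)²/18.46 + (30−35.08)²/35.08 + (7−11.54)²/11.54 + (11−11.54)²/11.54 + (27−21.92)²/21.92 = 4.8522
df = 2

test statistic = 4.852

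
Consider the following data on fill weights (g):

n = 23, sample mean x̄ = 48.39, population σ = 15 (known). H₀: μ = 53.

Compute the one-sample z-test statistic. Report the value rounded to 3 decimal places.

test statistic = -1.474

SE = σ/√n = 15/√23 = 3.1277
z = (x̄−μ₀)/SE = (48.39−53)/3.1277 = -1.4739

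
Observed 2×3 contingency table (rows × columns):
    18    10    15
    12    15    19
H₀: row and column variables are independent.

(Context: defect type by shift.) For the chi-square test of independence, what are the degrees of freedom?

degrees of freedom = 2

df = (r−1)(c−1) = (2−1)·(3−1) = 2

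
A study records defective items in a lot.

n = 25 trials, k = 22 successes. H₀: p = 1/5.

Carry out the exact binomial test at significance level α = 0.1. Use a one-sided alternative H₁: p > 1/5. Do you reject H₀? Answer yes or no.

Exact binomial: n=25, k=22, p₀=1/5=0.2000
P(X≥22) from Σ C(n,i)·p₀^i·(1−p₀)^(n−i)
p-value (one-sided, H₁ greater) = 0.00000
At α=0.1: p < α → reject H₀

reject H₀: yes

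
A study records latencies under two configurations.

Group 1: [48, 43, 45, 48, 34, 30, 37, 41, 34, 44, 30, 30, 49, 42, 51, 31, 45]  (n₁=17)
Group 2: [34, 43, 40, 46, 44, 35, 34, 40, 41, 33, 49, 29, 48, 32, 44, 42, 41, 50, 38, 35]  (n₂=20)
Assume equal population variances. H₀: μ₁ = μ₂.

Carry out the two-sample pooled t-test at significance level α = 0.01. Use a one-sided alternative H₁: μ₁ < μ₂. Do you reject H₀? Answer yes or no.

reject H₀: no

x̄₁=40.118, s₁=7.381, n₁=17
x̄₂=39.900, s₂=6.017, n₂=20
s_p² = [16·7.381² + 19·6.017²]/35 = 44.5590
SE = √(s_p²·(1/17+1/20)) = 2.2021
t = (40.118−39.900)/2.2021 = 0.0988
df = 35
p-value (one-sided, H₁ less) = 0.53908
At α=0.01: p ≥ α → fail to reject H₀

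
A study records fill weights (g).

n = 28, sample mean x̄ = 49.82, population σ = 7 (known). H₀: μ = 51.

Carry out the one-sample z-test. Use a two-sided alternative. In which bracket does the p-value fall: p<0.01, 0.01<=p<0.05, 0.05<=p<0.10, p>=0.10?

SE = σ/√n = 7/√28 = 1.3229
z = (x̄−μ₀)/SE = (49.82−51)/1.3229 = -0.8920
p-value (two-sided) = 0.37239
→ bracket: p>=0.10

p-value bracket: p>=0.10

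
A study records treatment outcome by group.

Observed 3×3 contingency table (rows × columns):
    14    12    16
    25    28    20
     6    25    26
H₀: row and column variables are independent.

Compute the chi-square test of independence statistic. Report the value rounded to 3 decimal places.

Row totals [42, 73, 57], col totals [45, 65, 62], n=172
χ² = (14−10.99)²/10.99 + (12−15.87)²/15.87 + (16−15.14)²/15.14 + (25−19.10)²/19.10 + (28−27.59)²/27.59 + (20−26.31)²/26.31 + (6−14.91)²/14.91 + (25−21.54)²/21.54 + (26−20.55)²/20.55 = 12.4933
df = 4

test statistic = 12.493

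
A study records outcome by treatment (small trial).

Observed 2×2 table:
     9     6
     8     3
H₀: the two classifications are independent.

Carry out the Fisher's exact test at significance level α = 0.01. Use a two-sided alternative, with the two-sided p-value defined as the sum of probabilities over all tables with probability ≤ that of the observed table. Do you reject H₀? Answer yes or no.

reject H₀: no

Margins: r₁=15, r₂=11, c₁=17, c₂=9, n=26
p_obs = C(15,9)·C(11,8)/C(26,17); sum pmf over tables with pmf ≤ p_obs
p-value (two-sided) = 0.68284
At α=0.01: p ≥ α → fail to reject H₀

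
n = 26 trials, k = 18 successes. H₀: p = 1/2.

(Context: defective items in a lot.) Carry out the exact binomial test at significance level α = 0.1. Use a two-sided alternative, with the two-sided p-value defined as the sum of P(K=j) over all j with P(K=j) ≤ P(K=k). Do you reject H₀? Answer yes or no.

reject H₀: yes

Exact binomial: n=26, k=18, p₀=1/2=0.5000
P(X=j) = C(n,j)·p₀^j·(1−p₀)^(n−j); p = Σ P(X=j) over j with P(X=j) ≤ P(X=18)
p-value (two-sided) = 0.07552
At α=0.1: p < α → reject H₀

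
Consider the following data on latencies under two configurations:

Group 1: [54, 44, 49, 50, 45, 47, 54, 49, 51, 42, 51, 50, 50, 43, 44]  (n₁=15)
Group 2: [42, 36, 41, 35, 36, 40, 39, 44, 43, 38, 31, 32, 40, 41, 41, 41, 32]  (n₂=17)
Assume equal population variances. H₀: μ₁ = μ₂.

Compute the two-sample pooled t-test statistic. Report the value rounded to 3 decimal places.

test statistic = 7.066

x̄₁=48.200, s₁=3.840, n₁=15
x̄₂=38.353, s₂=4.015, n₂=17
s_p² = [14·3.840² + 16·4.015²]/30 = 15.4761
SE = √(s_p²·(1/15+1/17)) = 1.3936
t = (48.200−38.353)/1.3936 = 7.0660
df = 30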